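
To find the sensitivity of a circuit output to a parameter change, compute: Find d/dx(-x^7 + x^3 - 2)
Power rule: d/dx(ax^n) = n·a·x^(n-1)
Term by term: -7·x^6+3·x^2

Answer: -7x^6+3x^2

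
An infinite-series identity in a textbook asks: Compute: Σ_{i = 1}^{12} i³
Using formula: Σ i^3=[n(n+1)/2]²=[12·13/2]²=6084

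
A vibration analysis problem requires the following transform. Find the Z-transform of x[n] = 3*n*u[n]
Z{n*u[n]} = z/(z-1)^2
By linearity: Z{3*n*u[n]} = 3z/(z-1)^2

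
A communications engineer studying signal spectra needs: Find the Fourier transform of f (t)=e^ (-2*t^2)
The Fourier transform of a Gaussian e^(-a*t^2) is sqrt(pi/a)*e^(-omega^2/(4a)).
With a=2: F(omega)=sqrt(pi/2)*e^(-omega^2/8)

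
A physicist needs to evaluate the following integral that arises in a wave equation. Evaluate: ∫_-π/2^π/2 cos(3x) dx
Antiderivative: sin(3x)/3
Evaluate at bounds: [sin(3·π/2)/3] - [sin(3·-π/2)/3]
=((-1) - (1))/3=-2/3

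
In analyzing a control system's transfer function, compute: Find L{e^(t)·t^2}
First shifting: L{e^(at)f(t)}=F(s-a)
L{t^2}=2/s^3
Shift s → s-1: 2/(s-1)^3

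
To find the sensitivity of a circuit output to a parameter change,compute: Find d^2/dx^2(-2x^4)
Apply power rule 2 times:
d^1: -8x^3
d^2: -24x^2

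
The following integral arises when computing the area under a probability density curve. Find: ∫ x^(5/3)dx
Power rule: ∫ x^(5/3) dx=x^(8/3)/(8/3)+C

Answer: (3/8)·x^(8/3)+C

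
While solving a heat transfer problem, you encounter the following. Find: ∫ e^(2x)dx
Since d/dx[e^(2x)]=2e^(2x), we get 1/2 e^(2x)+C

Answer: (1/2)e^(2x)+C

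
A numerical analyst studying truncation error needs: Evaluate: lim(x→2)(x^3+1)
Polynomial is continuous, so substitute x = 2:
1·2^3+1 = 9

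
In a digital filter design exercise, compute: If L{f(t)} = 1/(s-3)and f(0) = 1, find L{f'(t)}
L{f'(t)} = s·F(s) - f(0) = s/(s-3)-1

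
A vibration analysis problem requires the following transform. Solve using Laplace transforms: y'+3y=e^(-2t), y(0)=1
Take L: sY - 1+3Y=1/(s+2)
Y(s+3)=1/(s+2)+1
Y=1/((s+2)(s+3))+1/(s+3)
Partial fractions: 1/((s+2)(s+3))=1/(s+2)-1/(s+3)
So Y=1/(s+2)
Inverse Laplace transform (L^(-1){1/(s+2)}=e^(-2t), L^(-1){1/(s+3)}=e^(-3t)):

Answer: y(t)=1·e^(-2t)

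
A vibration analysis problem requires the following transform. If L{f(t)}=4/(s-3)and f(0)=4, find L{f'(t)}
L{f'(t)} = s·F(s) - f(0) = 4s/(s-3) - 4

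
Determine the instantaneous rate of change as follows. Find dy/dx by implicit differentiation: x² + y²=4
Differentiate both sides: 2x+2y·(dy/dx) = 0
Solve: dy/dx = -2x/(2y) = -x/y

Answer: dy/dx = -x/y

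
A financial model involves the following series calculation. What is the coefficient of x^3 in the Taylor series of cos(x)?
cos(x) has only even powers. Coefficient of x^3 = 0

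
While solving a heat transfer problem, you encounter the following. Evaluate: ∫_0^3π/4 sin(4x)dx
Antiderivative: -cos(4x)/4
Evaluate at bounds: [-cos(4·3π/4)/4] - [-cos(4·0)/4]
=(-(-1)+(1))/4=1/2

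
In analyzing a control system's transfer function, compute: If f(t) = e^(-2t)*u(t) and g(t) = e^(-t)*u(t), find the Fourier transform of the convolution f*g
By the convolution theorem: F{f*g}=F(omega)*G(omega)
F(omega)=1/(2 + j*omega), G(omega)=1/(1 + j*omega)
F{f*g}=1/((2 + j*omega)(1 + j*omega))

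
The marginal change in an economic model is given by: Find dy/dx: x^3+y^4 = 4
Differentiate: 3x^2 + 4y^3·(dy/dx)=0
dy/dx=-3x^2/(4y^3)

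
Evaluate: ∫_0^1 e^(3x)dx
Antiderivative: (1/3)e^(3x)
Evaluate: (1/3)(e^3-1)

Answer: (e^3-1)/3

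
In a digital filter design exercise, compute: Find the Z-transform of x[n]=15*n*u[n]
Z{n*u[n]}=z/(z-1)^2
By linearity: Z{15*n*u[n]}=15z/(z-1)^2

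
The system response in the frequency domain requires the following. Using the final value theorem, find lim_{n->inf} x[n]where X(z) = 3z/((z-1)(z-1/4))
Final value theorem: lim x[n] = lim_{z->1} (z-1)*X(z)
(z-1)*X(z) = 3z/(z-1/4)
As z->1: 3/(1-1/4) = 3/(3/4) = 4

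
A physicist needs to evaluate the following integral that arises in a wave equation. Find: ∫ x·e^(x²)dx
Let u=x², du=2x dx
∫ (1/2)e^u du=e^u/2+C

Answer: e^(x²)/2+C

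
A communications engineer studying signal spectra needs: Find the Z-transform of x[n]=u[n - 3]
Using the time-shift property: Z{u[n-3]} = z^(-3)*z/(z-1)
= z^(-2)/(z-1)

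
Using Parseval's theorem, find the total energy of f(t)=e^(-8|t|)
Parseval's theorem: E = integral |f(t)|^2 dt = (1/2pi) integral |F(omega)|^2 domega
E = integral_{-inf}^{inf} e^(-16|t|) dt = 2 * integral_0^inf e^(-16t) dt = 2/(2 * 8) = 1/8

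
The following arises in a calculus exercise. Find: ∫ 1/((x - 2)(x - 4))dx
Partial fractions: 1/((x-2)(x-4))=A/(x-2) + B/(x-4)
A=-1/2, B=1/2
∫ [-1/2· 1/(x-2) + 1/2· 1/(x-4)] dx
=(1/2)[ln|x-4| - ln|x-2|] + C

Answer: (1/2)·ln|(x-4)/(x-2)| + C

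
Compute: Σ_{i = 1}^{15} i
Using formula: Σ i^1 = n(n + 1)/2 = 15·16/2 = 120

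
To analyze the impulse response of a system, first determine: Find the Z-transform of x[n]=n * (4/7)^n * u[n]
Using the property Z{n * a^n * u[n]} = az/(z-a)^2
With a = 4/7: X(z) = (4/7)z/(z - 4/7)^2, |z| > 4/7

Answer: (4/7)z/(z - 4/7)^2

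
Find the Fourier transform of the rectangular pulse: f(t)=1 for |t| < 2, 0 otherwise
F(omega) = integral from -2 to 2 of e^(-j*omega*t) dt
= 2*sin(2*omega)/omega = 4*sinc(2*omega/pi)

Answer: 2*sin(2*omega)/omega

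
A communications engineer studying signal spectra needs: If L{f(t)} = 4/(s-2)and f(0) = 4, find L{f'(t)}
L{f'(t)} = s·F(s) - f(0) = 4s/(s-2)-4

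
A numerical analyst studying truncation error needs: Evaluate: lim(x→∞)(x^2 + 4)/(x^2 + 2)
Divide numerator and denominator by x^2:
lim (1+4/x^2)/(1+2/x^2) = 1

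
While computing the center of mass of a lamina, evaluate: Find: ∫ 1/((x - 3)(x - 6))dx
Partial fractions: 1/((x-3)(x-6)) = A/(x-3) + B/(x-6)
A = -1/3, B = 1/3
∫ [-1/3· 1/(x-3) + 1/3· 1/(x-6)] dx
= (1/3)[ln|x-6| - ln|x-3|] + C

Answer: (1/3)·ln|(x-6)/(x-3)| + C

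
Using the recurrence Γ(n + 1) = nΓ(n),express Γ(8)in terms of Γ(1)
Γ(8)=7Γ(7)=7·6Γ(6)=...=7!·Γ(1)=5040·Γ(1)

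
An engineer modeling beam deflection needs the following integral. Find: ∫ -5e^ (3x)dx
Since d/dx[e^(3x)] = 3e^(3x), we get -5/3 e^(3x) + C

Answer: (-5/3)e^(3x) + C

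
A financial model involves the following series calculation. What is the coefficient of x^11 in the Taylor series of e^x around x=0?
Taylor series of e^x=Σ x^n/n!
Coefficient of x^11=1/11!=1/39916800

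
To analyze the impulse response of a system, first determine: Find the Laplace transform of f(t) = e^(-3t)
L{e^(at)} = 1/(s-a)
L{e^(-3t)} = 1/(s + 3)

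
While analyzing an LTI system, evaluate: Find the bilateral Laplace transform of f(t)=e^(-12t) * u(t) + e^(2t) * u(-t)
For e^(-12t)*u(t): L=1/(s+12), Re(s) > -12
For e^(2t)*u(-t): L=-1/(s-2), Re(s) < 2
Combined: F(s)=1/(s+12)-1/(s-2), -12 < Re(s) < 2

Answer: 1/(s+12)-1/(s-2), ROC: -12 < Re(s) < 2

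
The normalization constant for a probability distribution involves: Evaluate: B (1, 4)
B(x,y) = Γ(x)Γ(y)/Γ(x+y) = (x-1)!(y-1)!/(x+y-1)!
B(1,4) = 0!·3!/4! = 1/4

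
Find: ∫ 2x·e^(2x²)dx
Let u=2x², du=4x dx
∫ (1/2)e^u du=e^u/2 + C

Answer: e^(2x²)/2 + C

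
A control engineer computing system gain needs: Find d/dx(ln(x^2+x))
Chain rule: d/dx[ln(u)]=u'/u where u=x^2 + x
u'=2x + 1

Answer: (2x + 1)/(x^2 + x)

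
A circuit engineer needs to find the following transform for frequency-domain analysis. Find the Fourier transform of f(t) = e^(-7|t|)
Using the standard pair: F{e^(-a|t|)}=2a/(a^2 + omega^2)
With a=7: F(omega)=14/(49 + omega^2)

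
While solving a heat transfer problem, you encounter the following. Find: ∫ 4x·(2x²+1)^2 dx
Let u = 2x²+1, du = 4x dx
∫ u^2 du = u^3/3+C

Answer: (2x²+1)^3/3+C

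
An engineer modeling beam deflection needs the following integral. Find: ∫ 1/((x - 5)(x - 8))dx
Partial fractions: 1/((x-5)(x-8))=A/(x-5)+B/(x-8)
A=-1/3, B=1/3
∫ [-1/3· 1/(x-5)+1/3· 1/(x-8)] dx
=(1/3)[ln|x-8| - ln|x-5|]+C

Answer: (1/3)·ln|(x-8)/(x-5)|+C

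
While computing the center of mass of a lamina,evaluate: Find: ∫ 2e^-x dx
Since d/dx[e^-x]=- e^-x, we get -2e^-x + C

Answer: -2e^-x + C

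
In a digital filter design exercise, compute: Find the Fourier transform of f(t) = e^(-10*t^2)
The Fourier transform of a Gaussian e^(-a * t^2) is sqrt(pi/a) * e^(-omega^2/(4a)).
With a=10: F(omega)=sqrt(pi/10) * e^(-omega^2/40)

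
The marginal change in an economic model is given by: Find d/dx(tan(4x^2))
Chain rule: d/dx[tan(u)]=sec²(u)·u' where u=4x^2
u'=8x

Answer: 8x·sec²(4x^2)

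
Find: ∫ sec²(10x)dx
Since d/dx[tan(10x)] = 10sec²(10x), integral = tan(10x)/10 + C

Answer: (1/10)tan(10x) + C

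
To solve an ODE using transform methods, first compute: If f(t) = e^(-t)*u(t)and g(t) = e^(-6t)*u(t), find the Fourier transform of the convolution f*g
By the convolution theorem: F{f * g}=F(omega) * G(omega)
F(omega)=1/(1+j * omega), G(omega)=1/(6+j * omega)
F{f * g}=1/((1+j * omega)(6+j * omega))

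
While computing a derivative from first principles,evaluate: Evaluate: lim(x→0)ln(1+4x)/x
L'Hôpital (0/0): lim 4/(1 + 4x) / 1 = 4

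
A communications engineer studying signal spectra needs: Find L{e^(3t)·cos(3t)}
First shifting: L{e^(at)f(t)}=F(s-a)
L{cos(3t)}=s/(s²+9)
Shift: (s-3)/((s-3)²+9)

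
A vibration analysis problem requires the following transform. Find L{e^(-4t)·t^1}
First shifting: L{e^(at)f(t)}=F(s-a)
L{t^1}=1/s^2
Shift s → s+4: 1/(s+4)^2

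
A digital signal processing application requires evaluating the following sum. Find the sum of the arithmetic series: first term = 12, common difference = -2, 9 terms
Last term: a_n=12 + (9 - 1)·-2=-4
Sum=n(a_1 + a_n)/2=9(12 + (-4))/2=36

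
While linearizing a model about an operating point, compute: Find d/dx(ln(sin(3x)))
Chain rule: d/dx[ln(u)]=u'/u where u=sin(3x)
u'=3cos(3x)

Answer: (3cos(3x))/(sin(3x))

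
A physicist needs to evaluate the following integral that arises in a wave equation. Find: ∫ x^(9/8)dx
Power rule: ∫ x^(9/8) dx=x^(17/8)/(17/8) + C

Answer: (8/17)·x^(17/8) + C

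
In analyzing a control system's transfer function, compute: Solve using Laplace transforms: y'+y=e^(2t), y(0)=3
Take L: sY - 3 + Y=1/(s-2)
Y(s + 1)=1/(s-2) + 3
Y=1/((s-2)(s + 1)) + 3/(s + 1)
Partial fractions: 1/((s-2)(s + 1))=(1/3)/(s-2) - (1/3)/(s + 1)
So Y=(1/3)/(s-2) + (8/3)/(s + 1)
Inverse Laplace transform (L^(-1){1/(s-2)}=e^(2t), L^(-1){1/(s + 1)}=e^(-t)):

Answer: y(t)=(1/3)·e^(2t) + (8/3)·e^(-t)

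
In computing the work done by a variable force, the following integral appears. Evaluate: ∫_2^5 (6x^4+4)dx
Step 1: Find antiderivative F(x)=(6/5)x^5 + 4x
Step 2: F(5) - F(2)=3770 - (232/5)=18618/5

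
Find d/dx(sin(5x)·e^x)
Product rule: (fg)'=f'g + fg'
f=sin(5x), f'=5·cos(5x)
g=e^x, g'=e^x

Answer: 5·cos(5x)·e^x + sin(5x)·e^x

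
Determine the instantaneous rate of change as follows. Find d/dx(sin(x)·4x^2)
Product rule: (fg)'=f'g + fg'
f=sin(x), f'=cos(x)
g=4x^2, g'=8x

Answer: 4·cos(x)·x^2 + 8·sin(x)·x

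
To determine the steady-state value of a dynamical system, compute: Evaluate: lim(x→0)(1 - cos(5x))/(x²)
Using 1-cos(u) ≈ u²/2 for small u:
(1-cos(5x)) ≈ (5x)²/2 = 25x²/2
So limit = 25/(2·1) = 25/2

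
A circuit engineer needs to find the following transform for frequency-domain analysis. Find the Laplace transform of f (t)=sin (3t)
L{sin(wt)} = w/(s²+w²)
L{sin(3t)} = 3/(s²+9)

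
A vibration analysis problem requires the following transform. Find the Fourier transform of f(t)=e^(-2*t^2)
The Fourier transform of a Gaussian e^(-a * t^2) is sqrt(pi/a) * e^(-omega^2/(4a)).
With a = 2: F(omega) = sqrt(pi/2) * e^(-omega^2/8)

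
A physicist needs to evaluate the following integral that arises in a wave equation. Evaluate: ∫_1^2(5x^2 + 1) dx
Step 1: Find antiderivative F(x) = (5/3)x^3+x
Step 2: F(2) - F(1) = 46/3 - (8/3) = 38/3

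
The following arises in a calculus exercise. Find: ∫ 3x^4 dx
Using power rule: ∫ 3x^4 dx = 3/5 x^5+C = (3/5)x^5+C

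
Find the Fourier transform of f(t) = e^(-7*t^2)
The Fourier transform of a Gaussian e^(-a*t^2) is sqrt(pi/a)*e^(-omega^2/(4a)).
With a = 7: F(omega) = sqrt(pi/7)*e^(-omega^2/28)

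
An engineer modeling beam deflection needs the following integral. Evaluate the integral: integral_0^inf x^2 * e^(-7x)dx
This is a Gamma integral. Substitute u = 7x (du = 7 dx):
integral_0^inf x^2 * e^(-7x) dx = (1/7^3) integral_0^inf u^2 * e^(-u) du
= Gamma(3)/7^3 = 2!/7^3 = 2/343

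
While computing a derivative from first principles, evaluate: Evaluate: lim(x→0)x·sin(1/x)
Squeeze theorem: -|x| ≤ x·sin(1/x) ≤ |x|
Since x → 0 as x → 0, by squeeze theorem the limit is 0

Answer: 0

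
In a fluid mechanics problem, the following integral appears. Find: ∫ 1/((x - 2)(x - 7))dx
Partial fractions: 1/((x-2)(x-7))=A/(x-2)+B/(x-7)
A=-1/5, B=1/5
∫ [-1/5· 1/(x-2)+1/5· 1/(x-7)] dx
=(1/5)[ln|x-7| - ln|x-2|]+C

Answer: (1/5)·ln|(x-7)/(x-2)|+C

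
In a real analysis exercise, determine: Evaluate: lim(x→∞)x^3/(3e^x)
Apply L'Hôpital 3 times (∞/∞ each time):
Eventually get 3!/(3e^x) → 0

Answer: 0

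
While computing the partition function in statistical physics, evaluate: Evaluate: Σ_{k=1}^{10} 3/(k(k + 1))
Partial fractions: 3/(k(k+1))=3/k - 3/(k+1)
Telescoping sum: 3(1-1/11)=3·10/11

Answer: 30/11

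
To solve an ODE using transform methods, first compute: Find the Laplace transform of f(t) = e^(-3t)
L{e^(at)}=1/(s-a)
L{e^(-3t)}=1/(s+3)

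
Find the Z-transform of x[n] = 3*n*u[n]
Z{n*u[n]} = z/(z-1)^2
By linearity: Z{3*n*u[n]} = 3z/(z-1)^2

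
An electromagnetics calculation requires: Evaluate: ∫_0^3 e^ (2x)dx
Antiderivative: (1/2)e^(2x)
Evaluate: (1/2)(e^6 - 1)

Answer: (e^6 - 1)/2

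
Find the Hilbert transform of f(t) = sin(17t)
The Hilbert transform shifts each frequency component by -pi/2.
H{sin(wt)} = -cos(wt)
With w = 17: H{sin(17t)} = -cos(17t)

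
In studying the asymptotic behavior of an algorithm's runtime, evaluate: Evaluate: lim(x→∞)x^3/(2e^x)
Apply L'Hôpital 3 times (∞/∞ each time):
Eventually get 3!/(2e^x) → 0

Answer: 0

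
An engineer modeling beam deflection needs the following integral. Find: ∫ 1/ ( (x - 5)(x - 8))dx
Partial fractions: 1/((x-5)(x-8))=A/(x-5) + B/(x-8)
A=-1/3, B=1/3
∫ [-1/3· 1/(x-5) + 1/3· 1/(x-8)] dx
=(1/3)[ln|x-8| - ln|x-5|] + C

Answer: (1/3)·ln|(x-8)/(x-5)| + C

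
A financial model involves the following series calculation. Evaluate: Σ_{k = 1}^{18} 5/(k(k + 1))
Partial fractions: 5/(k(k + 1)) = 5/k - 5/(k + 1)
Telescoping sum: 5(1 - 1/19) = 5·18/19

Answer: 90/19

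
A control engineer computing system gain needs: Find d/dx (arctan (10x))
d/dx[arctan(u)] = u'/(1+u²), u = 10x, u' = 10

Answer: 10/(1+100x²)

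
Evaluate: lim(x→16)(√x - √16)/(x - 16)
Multiply by conjugate (√x+√16)/(√x+√16):
= (x - 16)/((x - 16)(√x+√16)) = 1/(√x+√16)
As x → 16: 1/(2√16)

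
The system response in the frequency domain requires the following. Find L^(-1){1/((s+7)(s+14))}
Partial fractions: 1/((s + 7)(s + 14))=A/(s + 7) + B/(s + 14)
Cover-up: A=1/(s + 14)|_{s=-7}=1/7; B=1/(s + 7)|_{s=-14}=-1/7
L^(-1)=(1/7)e^(-7t) - (1/7)e^(-14t)

Answer: (1/7)(e^(-7t) - e^(-14t))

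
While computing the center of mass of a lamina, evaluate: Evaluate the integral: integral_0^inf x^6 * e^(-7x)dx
This is a Gamma integral. Substitute u = 7x (du = 7 dx):
integral_0^inf x^6*e^(-7x) dx = (1/7^7) integral_0^inf u^6*e^(-u) du
= Gamma(7)/7^7 = 6!/7^7 = 720/823543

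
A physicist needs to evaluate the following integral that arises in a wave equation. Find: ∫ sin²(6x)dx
Using identity sin²(u)=(1 - cos(2u))/2:
∫ (1 - cos(12x))/2 dx=x/2 - sin(12x)/24 + C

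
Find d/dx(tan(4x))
Chain rule: d/dx[tan(u)]=sec²(u)·u' where u=4x
u'=4

Answer: 4·sec²(4x)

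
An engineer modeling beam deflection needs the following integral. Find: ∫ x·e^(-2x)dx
Integration by parts: u = x, dv = e^(-2x) dx
du = dx, v = e^(-2x)/(-2)
= x·e^(-2x)/(-2) - ∫ e^(-2x)/(-2) dx
= x·e^(-2x)/(-2) - e^(-2x)/4 + C

Answer: e^(-2x)(x/(-2) - 1/4) + C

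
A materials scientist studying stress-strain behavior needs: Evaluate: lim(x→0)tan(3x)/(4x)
tan(u) ≈ u for small u:
tan(3x)/(4x) ≈ 3x/(4x)=3/4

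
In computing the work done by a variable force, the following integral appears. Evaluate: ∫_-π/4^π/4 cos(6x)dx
Antiderivative: sin(6x)/6
Evaluate at bounds: [sin(6·π/4)/6] - [sin(6·-π/4)/6]
= ((-1) - (1))/6 = -1/3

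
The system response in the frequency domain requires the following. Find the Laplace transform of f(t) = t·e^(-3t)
L{t·e^(at)} = 1/(s-a)²
L{t·e^(-3t)} = 1/(s+3)²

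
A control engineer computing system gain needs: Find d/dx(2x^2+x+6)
Power rule: d/dx(ax^n) = n·a·x^(n-1)
Term by term: 4·x + 1

Answer: 4x + 1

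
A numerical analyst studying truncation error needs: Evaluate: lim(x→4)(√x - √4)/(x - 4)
Multiply by conjugate (√x + √4)/(√x + √4):
= (x - 4)/((x - 4)(√x + √4)) = 1/(√x + √4)
As x → 4: 1/(2√4)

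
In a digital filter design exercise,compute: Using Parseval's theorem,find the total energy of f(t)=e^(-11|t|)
Parseval's theorem: E = integral |f(t)|^2 dt = (1/2pi) integral |F(omega)|^2 domega
E = integral_{-inf}^{inf} e^(-22|t|) dt = 2*integral_0^inf e^(-22t) dt = 2/(2*11) = 1/11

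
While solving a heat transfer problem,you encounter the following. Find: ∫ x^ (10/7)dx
Power rule: ∫ x^(10/7) dx=x^(17/7)/(17/7) + C

Answer: (7/17)·x^(17/7) + C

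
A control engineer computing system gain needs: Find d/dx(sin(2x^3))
Chain rule: d/dx[sin(u)] = cos(u)·u' where u = 2x^3
u' = 6x^2

Answer: 6x^2·cos(2x^3)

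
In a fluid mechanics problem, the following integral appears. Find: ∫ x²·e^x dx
Integration by parts twice:
First: u = x², dv = e^x dx => x²e^x - 2∫ xe^x dx
Second: u = x, dv = e^x dx => xe^x - e^x
Combining: x²e^x - 2xe^x + 2e^x + C

Answer: e^x(x² - 2x + 2) + C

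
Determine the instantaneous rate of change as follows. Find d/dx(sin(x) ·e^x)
Product rule: (fg)' = f'g + fg'
f = sin(x), f' = cos(x)
g = e^x, g' = e^x

Answer: cos(x)·e^x + sin(x)·e^x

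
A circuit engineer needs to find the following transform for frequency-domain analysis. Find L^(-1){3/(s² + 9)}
L^(-1){w/(s²+w²)} = sin(wt)
Here w = 3

Answer: sin(3t)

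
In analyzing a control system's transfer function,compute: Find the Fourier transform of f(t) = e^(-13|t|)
Using the standard pair: F{e^(-a|t|)} = 2a/(a^2+omega^2)
With a = 13: F(omega) = 26/(169+omega^2)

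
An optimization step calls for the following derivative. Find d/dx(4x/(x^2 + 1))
Quotient rule: (f/g)'=(f'g - fg')/g²
f=4x, f'=4
g=x^2 + 1, g'=2x

Answer: (4·(x^2 + 1) - 8x^2)/(x^2 + 1)²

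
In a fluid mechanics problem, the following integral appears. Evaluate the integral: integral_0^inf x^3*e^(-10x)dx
This is a Gamma integral. Substitute u=10x (du=10 dx):
integral_0^inf x^3 * e^(-10x) dx=(1/10^4) integral_0^inf u^3 * e^(-u) du
=Gamma(4)/10^4=3!/10^4=6/10000

Answer: 3/5000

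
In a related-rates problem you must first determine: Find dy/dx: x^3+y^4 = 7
Differentiate: 3x^2 + 4y^3·(dy/dx) = 0
dy/dx = -3x^2/(4y^3)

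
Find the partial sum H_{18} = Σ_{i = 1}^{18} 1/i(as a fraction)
H_18 = 1 + 1/2 + 1/3 + ... + 1/18
= 14274301/4084080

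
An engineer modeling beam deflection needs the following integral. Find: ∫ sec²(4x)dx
Since d/dx[tan(4x)]=4sec²(4x), integral=tan(4x)/4 + C

Answer: (1/4)tan(4x) + C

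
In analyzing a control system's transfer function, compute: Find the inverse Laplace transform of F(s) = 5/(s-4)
L^(-1){5/(s-a)} = c·e^(at)
Here a = 4, c = 5

Answer: 5e^(4t)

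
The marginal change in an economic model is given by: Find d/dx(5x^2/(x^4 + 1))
Quotient rule: (f/g)'=(f'g - fg')/g²
f=5x^2, f'=10x
g=x^4+1, g'=4x^3

Answer: (10x·(x^4+1)-20x^5)/(x^4+1)²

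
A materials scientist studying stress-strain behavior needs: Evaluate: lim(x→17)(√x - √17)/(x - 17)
Multiply by conjugate (√x + √17)/(√x + √17):
= (x - 17)/((x - 17)(√x + √17)) = 1/(√x + √17)
As x → 17: 1/(2√17)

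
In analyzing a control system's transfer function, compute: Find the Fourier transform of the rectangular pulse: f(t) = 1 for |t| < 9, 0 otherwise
F(omega)=integral from -9 to 9 of e^(-j*omega*t) dt
=2*sin(9*omega)/omega=18*sinc(9*omega/pi)

Answer: 2*sin(9*omega)/omega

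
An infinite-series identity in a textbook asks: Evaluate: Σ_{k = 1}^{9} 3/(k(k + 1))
Partial fractions: 3/(k(k+1)) = 3/k - 3/(k+1)
Telescoping sum: 3(1-1/10) = 3·9/10

Answer: 27/10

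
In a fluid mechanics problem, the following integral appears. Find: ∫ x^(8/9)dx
Power rule: ∫ x^(8/9) dx = x^(17/9)/(17/9) + C

Answer: (9/17)·x^(17/9) + C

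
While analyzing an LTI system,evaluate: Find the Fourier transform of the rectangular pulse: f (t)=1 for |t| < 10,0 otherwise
F(omega) = integral from -10 to 10 of e^(-j*omega*t) dt
= 2*sin(10*omega)/omega = 20*sinc(10*omega/pi)

Answer: 2*sin(10*omega)/omega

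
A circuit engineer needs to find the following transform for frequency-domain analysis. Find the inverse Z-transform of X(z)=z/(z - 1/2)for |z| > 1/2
Standard pair: z/(z-a) <-> a^n * u[n] for causal signals
With a = 1/2: x[n] = (1/2)^n * u[n]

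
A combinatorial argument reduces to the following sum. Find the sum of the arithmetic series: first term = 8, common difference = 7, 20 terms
Last term: a_n = 8+(20-1)·7 = 141
Sum = n(a_1+a_n)/2 = 20(8+141)/2 = 1490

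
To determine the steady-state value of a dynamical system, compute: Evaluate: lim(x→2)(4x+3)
Polynomial is continuous, so substitute x = 2:
4·2 + 3 = 11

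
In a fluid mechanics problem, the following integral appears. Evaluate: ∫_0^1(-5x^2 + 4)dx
Step 1: Find antiderivative F(x)=(-5/3)x^3+4x
Step 2: F(1) - F(0)=7/3 - (0)=7/3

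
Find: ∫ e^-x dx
Since d/dx[e^-x] = - e^-x, we get -1e^-x + C

Answer: -e^-x + C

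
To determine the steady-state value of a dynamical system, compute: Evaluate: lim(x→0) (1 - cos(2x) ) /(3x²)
Using 1-cos(u) ≈ u²/2 for small u:
(1-cos(2x)) ≈ (2x)²/2=4x²/2
So limit=4/(2·3)=2/3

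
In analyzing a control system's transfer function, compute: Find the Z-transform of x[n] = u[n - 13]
Using the time-shift property: Z{u[n-13]}=z^(-13) * z/(z-1)
=z^(-12)/(z-1)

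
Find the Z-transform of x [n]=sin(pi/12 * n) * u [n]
Z{sin(w0 * n) * u[n]} = z * sin(w0)/(z^2 - 2z * cos(w0) + 1)
With w0 = pi/12: X(z) = z * sin(pi/12)/(z^2 - 2z * cos(pi/12) + 1)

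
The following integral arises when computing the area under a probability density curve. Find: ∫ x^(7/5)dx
Power rule: ∫ x^(7/5) dx=x^(12/5)/(12/5)+C

Answer: (5/12)·x^(12/5)+C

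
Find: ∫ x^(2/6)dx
Power rule: ∫ x^(1/3) dx=x^(4/3)/(4/3) + C

Answer: (3/4)·x^(4/3) + C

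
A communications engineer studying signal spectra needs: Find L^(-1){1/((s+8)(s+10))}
Partial fractions: 1/((s+8)(s+10)) = A/(s+8)+B/(s+10)
Cover-up: A = 1/(s+10)|_{s = -8} = 1/2; B = 1/(s+8)|_{s = -10} = -1/2
L^(-1) = (1/2)e^(-8t) - (1/2)e^(-10t)

Answer: (1/2)(e^(-8t) - e^(-10t))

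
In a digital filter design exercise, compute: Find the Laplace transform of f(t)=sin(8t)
L{sin(wt)} = w/(s²+w²)
L{sin(8t)} = 8/(s²+64)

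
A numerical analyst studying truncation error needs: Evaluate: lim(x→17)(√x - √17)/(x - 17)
Multiply by conjugate (√x + √17)/(√x + √17):
=(x - 17)/((x - 17)(√x + √17))=1/(√x + √17)
As x → 17: 1/(2√17)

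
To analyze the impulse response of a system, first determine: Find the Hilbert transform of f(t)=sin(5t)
The Hilbert transform shifts each frequency component by -pi/2.
H{sin(wt)} = -cos(wt)
With w = 5: H{sin(5t)} = -cos(5t)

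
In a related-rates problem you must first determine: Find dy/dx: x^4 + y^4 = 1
Differentiate: 4x^3+4y^3·(dy/dx)=0
dy/dx=-4x^3/(4y^3)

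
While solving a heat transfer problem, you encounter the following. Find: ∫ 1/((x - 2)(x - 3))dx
Partial fractions: 1/((x-2)(x-3)) = A/(x-2) + B/(x-3)
A = -1, B = 1
∫ [-1· 1/(x-2) + 1· 1/(x-3)] dx
= (1)[ln|x-3| - ln|x-2|] + C

Answer: ln|(x-3)/(x-2)| + C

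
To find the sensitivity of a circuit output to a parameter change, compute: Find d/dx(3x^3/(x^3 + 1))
Quotient rule: (f/g)' = (f'g - fg')/g²
f = 3x^3, f' = 9x^2
g = x^3+1, g' = 3x^2

Answer: (9x^2·(x^3+1)-9x^5)/(x^3+1)²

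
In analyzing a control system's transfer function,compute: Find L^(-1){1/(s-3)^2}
L^(-1){1/(s-a)^n}=t^(n-1)·e^(at)/(n-1)!
Here a=3, n=2: t^1·e^(3t)/1

Answer: t·e^(3t)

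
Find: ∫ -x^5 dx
Using power rule: ∫ -x^5 dx=-1/6 x^6 + C=(-1/6)x^6 + C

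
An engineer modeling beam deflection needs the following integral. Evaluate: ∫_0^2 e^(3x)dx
Antiderivative: (1/3)e^(3x)
Evaluate: (1/3)(e^6-1)

Answer: (e^6-1)/3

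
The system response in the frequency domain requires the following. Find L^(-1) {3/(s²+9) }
L^(-1){w/(s²+w²)} = sin(wt)
Here w = 3

Answer: sin(3t)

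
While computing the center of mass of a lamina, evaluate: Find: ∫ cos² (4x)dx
Using identity cos²(u) = (1+cos(2u))/2:
∫ (1+cos(8x))/2 dx = x/2+sin(8x)/16+C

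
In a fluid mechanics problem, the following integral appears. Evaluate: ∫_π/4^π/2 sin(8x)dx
Antiderivative: -cos(8x)/8
Evaluate at bounds: [-cos(8·π/2)/8] - [-cos(8·π/4)/8]
=(-(1)+(1))/8=0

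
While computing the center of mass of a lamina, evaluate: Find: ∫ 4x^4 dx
Using power rule: ∫ 4x^4 dx=4/5 x^5 + C=(4/5)x^5 + C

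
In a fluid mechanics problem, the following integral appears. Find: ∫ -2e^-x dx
Since d/dx[e^-x] = - e^-x, we get 2e^-x + C

Answer: 2e^-x + C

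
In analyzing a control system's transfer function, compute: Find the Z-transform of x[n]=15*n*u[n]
Z{n * u[n]}=z/(z-1)^2
By linearity: Z{15 * n * u[n]}=15z/(z-1)^2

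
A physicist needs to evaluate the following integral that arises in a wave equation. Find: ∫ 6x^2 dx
Using power rule: ∫ 6x^2 dx=6/3 x^3 + C=2x^3 + C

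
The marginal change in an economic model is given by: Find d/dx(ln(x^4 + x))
Chain rule: d/dx[ln(u)] = u'/u where u = x^4 + x
u' = 4x^3 + 1

Answer: (4x^3 + 1)/(x^4 + x)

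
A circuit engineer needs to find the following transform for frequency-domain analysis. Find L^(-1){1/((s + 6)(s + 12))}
Partial fractions: 1/((s+6)(s+12))=A/(s+6)+B/(s+12)
Cover-up: A=1/(s+12)|_{s=-6}=1/6; B=1/(s+6)|_{s=-12}=-1/6
L^(-1)=(1/6)e^(-6t) - (1/6)e^(-12t)

Answer: (1/6)(e^(-6t) - e^(-12t))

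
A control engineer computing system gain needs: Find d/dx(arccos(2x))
d/dx[arccos(u)] = -u'/√(1-u²), u = 2x, u' = 2

Answer: -2/√(1-4x²)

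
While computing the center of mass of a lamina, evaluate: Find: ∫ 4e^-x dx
Since d/dx[e^-x]=- e^-x, we get -4e^-x+C

Answer: -4e^-x+C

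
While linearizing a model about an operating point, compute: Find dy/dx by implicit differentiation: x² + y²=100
Differentiate both sides: 2x+2y·(dy/dx) = 0
Solve: dy/dx = -2x/(2y) = -x/y

Answer: dy/dx = -x/y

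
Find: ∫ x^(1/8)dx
Power rule: ∫ x^(1/8) dx = x^(9/8)/(9/8) + C

Answer: (8/9)·x^(9/8) + C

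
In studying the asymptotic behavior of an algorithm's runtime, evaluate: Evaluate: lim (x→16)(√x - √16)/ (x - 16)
Multiply by conjugate (√x + √16)/(√x + √16):
= (x - 16)/((x - 16)(√x + √16)) = 1/(√x + √16)
As x → 16: 1/(2√16)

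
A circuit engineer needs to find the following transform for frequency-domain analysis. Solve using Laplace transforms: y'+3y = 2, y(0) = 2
Take L of both sides: sY(s)-2+3Y(s) = 2/s
Y(s)(s+3) = 2/s+2
Y(s) = 2/(s(s+3))+2/(s+3)
Partial fractions: 2/(s(s+3)) = (2/3)/s - (2/3)/(s+3)
So Y(s) = (2/3)/s+(4/3)/(s+3)
Inverse transform (L^(-1){1/s} = 1, L^(-1){1/(s+3)} = e^(-3t)):

Answer: y(t) = 2/3+(4/3)·e^(-3t)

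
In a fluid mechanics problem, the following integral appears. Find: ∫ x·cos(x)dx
By parts: u = x, dv = cos(x) dx
du = dx, v = sin(x)
= x·sin(x)+cos(x)+C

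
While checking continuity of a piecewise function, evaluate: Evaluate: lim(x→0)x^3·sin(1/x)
Squeeze theorem: -|x^3| ≤ x^3·sin(1/x) ≤ |x^3|
Since x^3 → 0 as x → 0, by squeeze theorem the limit is 0

Answer: 0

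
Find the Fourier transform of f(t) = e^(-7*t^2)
The Fourier transform of a Gaussian e^(-a * t^2) is sqrt(pi/a) * e^(-omega^2/(4a)).
With a=7: F(omega)=sqrt(pi/7) * e^(-omega^2/28)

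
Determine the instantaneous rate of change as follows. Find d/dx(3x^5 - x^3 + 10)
Power rule: d/dx(ax^n)=n·a·x^(n-1)
Term by term: 15·x^4-3·x^2

Answer: 15x^4-3x^2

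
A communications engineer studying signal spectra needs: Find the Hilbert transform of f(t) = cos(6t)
The Hilbert transform shifts each frequency component by -pi/2.
H{cos(wt)} = sin(wt)
With w = 6: H{cos(6t)} = sin(6t)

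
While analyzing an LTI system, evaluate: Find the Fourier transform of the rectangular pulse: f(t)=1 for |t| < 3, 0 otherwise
F(omega)=integral from -3 to 3 of e^(-j*omega*t) dt
=2*sin(3*omega)/omega=6*sinc(3*omega/pi)

Answer: 2*sin(3*omega)/omega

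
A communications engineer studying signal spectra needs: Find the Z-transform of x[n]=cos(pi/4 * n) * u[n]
Z{cos(w0 * n) * u[n]}=z(z - cos(w0))/(z^2 - 2z * cos(w0) + 1)
With w0=pi/4: X(z)=z(z - cos(pi/4))/(z^2 - 2z * cos(pi/4) + 1)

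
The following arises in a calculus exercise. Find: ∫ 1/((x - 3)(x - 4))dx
Partial fractions: 1/((x-3)(x-4)) = A/(x-3)+B/(x-4)
A = -1, B = 1
∫ [-1· 1/(x-3)+1· 1/(x-4)] dx
= (1)[ln|x-4| - ln|x-3|]+C

Answer: ln|(x-4)/(x-3)|+C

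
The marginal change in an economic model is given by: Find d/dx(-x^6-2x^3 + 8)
Power rule: d/dx(ax^n) = n·a·x^(n-1)
Term by term: -6·x^5-6·x^2

Answer: -6x^5-6x^2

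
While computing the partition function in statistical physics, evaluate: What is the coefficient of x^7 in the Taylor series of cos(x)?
cos(x) has only even powers. Coefficient of x^7 = 0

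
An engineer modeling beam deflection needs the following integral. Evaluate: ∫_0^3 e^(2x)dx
Antiderivative: (1/2)e^(2x)
Evaluate: (1/2)(e^6 - 1)

Answer: (e^6 - 1)/2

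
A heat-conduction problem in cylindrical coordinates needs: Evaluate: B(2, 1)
B(x,y)=Γ(x)Γ(y)/Γ(x + y)=(x-1)!(y-1)!/(x + y-1)!
B(2,1)=1!·0!/2!=1/2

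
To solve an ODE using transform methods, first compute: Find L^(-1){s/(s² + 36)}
L^(-1){s/(s²+w²)} = cos(wt)
Here w = 6

Answer: cos(6t)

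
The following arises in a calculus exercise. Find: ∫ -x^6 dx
Using power rule: ∫ -x^6 dx = -1/7 x^7 + C = (-1/7)x^7 + C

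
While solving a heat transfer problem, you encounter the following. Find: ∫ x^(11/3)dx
Power rule: ∫ x^(11/3) dx = x^(14/3)/(14/3) + C

Answer: (3/14)·x^(14/3) + C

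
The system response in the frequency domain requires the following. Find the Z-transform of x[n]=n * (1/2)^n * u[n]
Using the property Z{n * a^n * u[n]}=az/(z-a)^2
With a=1/2: X(z)=(1/2)z/(z - 1/2)^2, |z| > 1/2

Answer: (1/2)z/(z - 1/2)^2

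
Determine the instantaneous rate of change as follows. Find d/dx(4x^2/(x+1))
Quotient rule: (f/g)' = (f'g - fg')/g²
f = 4x^2, f' = 8x
g = x+1, g' = 1

Answer: (8x·(x+1)-4x^2)/(x+1)²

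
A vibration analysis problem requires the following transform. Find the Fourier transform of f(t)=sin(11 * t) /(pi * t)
sin(W * t)/(pi * t)=(W/pi) * sinc(W * t/pi) is the impulse response of the ideal low-pass filter with cutoff W (here W=11).
Its Fourier transform is a rectangular function:
F(omega)=1 for |omega| < 11, 0 otherwise

Answer: rect(omega/22) [i.e., 1 for |omega| < 11, 0 otherwise]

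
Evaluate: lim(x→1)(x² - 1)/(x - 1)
Factor: (x² - 1)=(x-1)(x+1)
Cancel (x-1): lim(x→1) (x+1)=2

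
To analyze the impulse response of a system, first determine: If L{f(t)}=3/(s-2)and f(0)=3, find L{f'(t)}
L{f'(t)}=s·F(s) - f(0)=3s/(s-2) - 3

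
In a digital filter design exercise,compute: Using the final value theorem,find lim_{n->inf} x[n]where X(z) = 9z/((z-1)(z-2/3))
Final value theorem: lim x[n]=lim_{z->1} (z-1) * X(z)
(z-1) * X(z)=9z/(z-2/3)
As z->1: 9/(1 - 2/3)=9/(1/3)=27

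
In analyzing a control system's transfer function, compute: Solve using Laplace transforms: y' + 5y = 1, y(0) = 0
Take L of both sides: sY(s)-0+5Y(s)=1/s
Y(s)(s+5)=1/s+0
Y(s)=1/(s(s+5))+0/(s+5)
Partial fractions: 1/(s(s+5))=(1/5)/s - (1/5)/(s+5)
So Y(s)=(1/5)/s - (1/5)/(s+5)
Inverse transform (L^(-1){1/s}=1, L^(-1){1/(s+5)}=e^(-5t)):

Answer: y(t)=1/5 - (1/5)·e^(-5t)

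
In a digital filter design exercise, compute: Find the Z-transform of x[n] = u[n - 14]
Using the time-shift property: Z{u[n-14]}=z^(-14) * z/(z-1)
=z^(-13)/(z-1)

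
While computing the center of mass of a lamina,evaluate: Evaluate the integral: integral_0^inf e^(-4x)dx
integral_0^inf e^(-4x) dx = [-1/4*e^(-4x)]_0^inf
= 0 - (-1/4) = 1/4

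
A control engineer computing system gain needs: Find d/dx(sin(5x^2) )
Chain rule: d/dx[sin(u)] = cos(u)·u' where u = 5x^2
u' = 10x

Answer: 10x·cos(5x^2)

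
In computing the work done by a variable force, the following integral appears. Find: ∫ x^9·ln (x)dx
By parts: u = ln(x), dv = x^9 dx
du = 1/x dx, v = x^10/10
= x^10·ln(x)/10 - ∫ x^9/10 dx
= x^10·ln(x)/10 - x^10/100 + C

Answer: x^10(ln(x)/10 - 1/100) + C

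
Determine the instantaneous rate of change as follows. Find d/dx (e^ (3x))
Chain rule: d/dx[e^u] = e^u · u' where u = 3x
u' = 3

Answer: 3·e^(3x)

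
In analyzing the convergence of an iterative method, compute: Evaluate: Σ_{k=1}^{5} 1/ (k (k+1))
Partial fractions: 1/(k(k + 1))=1/k - 1/(k + 1)
Telescoping sum: 1(1 - 1/6)=1·5/6

Answer: 5/6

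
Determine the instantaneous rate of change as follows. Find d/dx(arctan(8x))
d/dx[arctan(u)]=u'/(1 + u²), u=8x, u'=8

Answer: 8/(1 + 64x²)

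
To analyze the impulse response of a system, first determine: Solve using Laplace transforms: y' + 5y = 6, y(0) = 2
Take L of both sides: sY(s) - 2 + 5Y(s) = 6/s
Y(s)(s + 5) = 6/s + 2
Y(s) = 6/(s(s + 5)) + 2/(s + 5)
Partial fractions: 6/(s(s + 5)) = (6/5)/s - (6/5)/(s + 5)
So Y(s) = (6/5)/s + (4/5)/(s + 5)
Inverse transform (L^(-1){1/s} = 1, L^(-1){1/(s + 5)} = e^(-5t)):

Answer: y(t) = 6/5 + (4/5)·e^(-5t)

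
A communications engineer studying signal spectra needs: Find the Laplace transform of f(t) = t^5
L{t^n}=n!/s^(n + 1)
L{t^5}=5!/s^6=120/s^6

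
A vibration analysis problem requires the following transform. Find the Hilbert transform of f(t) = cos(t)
The Hilbert transform shifts each frequency component by -pi/2.
H{cos(wt)} = sin(wt)
With w = 1: H{cos(t)} = sin(t)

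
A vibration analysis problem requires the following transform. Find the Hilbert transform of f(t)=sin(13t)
The Hilbert transform shifts each frequency component by -pi/2.
H{sin(wt)}=-cos(wt)
With w=13: H{sin(13t)}=-cos(13t)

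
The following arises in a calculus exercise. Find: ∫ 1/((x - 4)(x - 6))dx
Partial fractions: 1/((x-4)(x-6))=A/(x-4) + B/(x-6)
A=-1/2, B=1/2
∫ [-1/2· 1/(x-4) + 1/2· 1/(x-6)] dx
=(1/2)[ln|x-6| - ln|x-4|] + C

Answer: (1/2)·ln|(x-6)/(x-4)| + C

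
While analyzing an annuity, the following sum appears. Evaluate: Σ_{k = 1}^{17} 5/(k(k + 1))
Partial fractions: 5/(k(k + 1)) = 5/k - 5/(k + 1)
Telescoping sum: 5(1 - 1/18) = 5·17/18

Answer: 85/18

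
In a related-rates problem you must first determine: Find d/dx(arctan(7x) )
d/dx[arctan(u)]=u'/(1+u²), u=7x, u'=7

Answer: 7/(1+49x²)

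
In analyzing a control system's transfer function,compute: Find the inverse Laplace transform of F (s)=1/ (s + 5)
L^(-1){1/(s-a)}=c·e^(at)
Here a=-5, c=1

Answer: e^(-5t)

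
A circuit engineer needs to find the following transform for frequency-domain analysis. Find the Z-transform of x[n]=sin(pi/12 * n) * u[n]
Z{sin(w0 * n) * u[n]}=z * sin(w0)/(z^2-2z * cos(w0)+1)
With w0=pi/12: X(z)=z * sin(pi/12)/(z^2-2z * cos(pi/12)+1)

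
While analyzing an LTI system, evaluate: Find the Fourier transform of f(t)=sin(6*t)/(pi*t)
sin(W*t)/(pi*t) = (W/pi)*sinc(W*t/pi) is the impulse response of the ideal low-pass filter with cutoff W (here W = 6).
Its Fourier transform is a rectangular function:
F(omega) = 1 for |omega| < 6, 0 otherwise

Answer: rect(omega/12) [i.e., 1 for |omega| < 6, 0 otherwise]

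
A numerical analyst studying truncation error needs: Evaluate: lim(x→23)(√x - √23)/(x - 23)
Multiply by conjugate (√x + √23)/(√x + √23):
=(x - 23)/((x - 23)(√x + √23))=1/(√x + √23)
As x → 23: 1/(2√23)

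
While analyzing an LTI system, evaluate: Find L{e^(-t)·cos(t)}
First shifting: L{e^(at)f(t)} = F(s-a)
L{cos(t)} = s/(s² + 1)
Shift: (s + 1)/((s + 1)² + 1)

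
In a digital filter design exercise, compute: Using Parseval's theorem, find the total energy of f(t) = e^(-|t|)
Parseval's theorem: E=integral |f(t)|^2 dt=(1/2pi) integral |F(omega)|^2 domega
E=integral_{-inf}^{inf} e^(-2|t|) dt=2*integral_0^inf e^(-2t) dt=2/(2*1)=1/1

Answer: 1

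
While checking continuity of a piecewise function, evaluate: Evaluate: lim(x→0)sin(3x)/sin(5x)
sin(u) ≈ u for small u:
sin(3x)/sin(5x) ≈ 3x/(5x) = 3/5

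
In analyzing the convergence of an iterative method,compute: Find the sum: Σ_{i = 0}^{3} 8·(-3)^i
Geometric series: S = a(1 - r^n)/(1 - r)
a = 8, r = -3, n = 4
S = 8(1-81)/4 = -160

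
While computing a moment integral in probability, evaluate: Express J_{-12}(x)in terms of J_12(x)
For integer n: J_{-n}(x) = (-1)^n J_n(x)
With n = 12: J_{-12}(x) = (-1)^12 J_12(x) = J_12(x)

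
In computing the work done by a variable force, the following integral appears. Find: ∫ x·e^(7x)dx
Integration by parts: u = x, dv = e^(7x) dx
du = dx, v = e^(7x)/7
= x·e^(7x)/7 - ∫ e^(7x)/7 dx
= x·e^(7x)/7 - e^(7x)/49 + C

Answer: e^(7x)(x/7 - 1/49) + C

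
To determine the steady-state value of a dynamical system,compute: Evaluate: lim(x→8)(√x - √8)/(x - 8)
Multiply by conjugate (√x + √8)/(√x + √8):
=(x - 8)/((x - 8)(√x + √8))=1/(√x + √8)
As x → 8: 1/(2√8)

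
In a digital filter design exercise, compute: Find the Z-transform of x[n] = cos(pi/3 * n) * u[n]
Z{cos(w0 * n) * u[n]} = z(z - cos(w0))/(z^2-2z * cos(w0)+1)
With w0 = pi/3: X(z) = z(z - cos(pi/3))/(z^2-2z * cos(pi/3)+1)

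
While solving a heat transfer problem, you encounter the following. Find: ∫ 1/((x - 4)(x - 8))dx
Partial fractions: 1/((x-4)(x-8)) = A/(x-4) + B/(x-8)
A = -1/4, B = 1/4
∫ [-1/4· 1/(x-4) + 1/4· 1/(x-8)] dx
= (1/4)[ln|x-8| - ln|x-4|] + C

Answer: (1/4)·ln|(x-8)/(x-4)| + C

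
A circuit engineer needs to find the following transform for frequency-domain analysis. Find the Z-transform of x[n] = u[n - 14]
Using the time-shift property: Z{u[n-14]}=z^(-14)*z/(z-1)
=z^(-13)/(z-1)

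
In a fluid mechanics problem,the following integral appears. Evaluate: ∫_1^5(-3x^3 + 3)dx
Step 1: Find antiderivative F(x)=(-3/4)x^4 + 3x
Step 2: F(5) - F(1)=-1815/4 - (9/4)=-456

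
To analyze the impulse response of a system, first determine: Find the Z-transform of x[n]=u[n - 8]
Using the time-shift property: Z{u[n-8]}=z^(-8) * z/(z-1)
=z^(-7)/(z-1)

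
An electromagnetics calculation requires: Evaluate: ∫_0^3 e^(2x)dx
Antiderivative: (1/2)e^(2x)
Evaluate: (1/2)(e^6-1)

Answer: (e^6-1)/2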